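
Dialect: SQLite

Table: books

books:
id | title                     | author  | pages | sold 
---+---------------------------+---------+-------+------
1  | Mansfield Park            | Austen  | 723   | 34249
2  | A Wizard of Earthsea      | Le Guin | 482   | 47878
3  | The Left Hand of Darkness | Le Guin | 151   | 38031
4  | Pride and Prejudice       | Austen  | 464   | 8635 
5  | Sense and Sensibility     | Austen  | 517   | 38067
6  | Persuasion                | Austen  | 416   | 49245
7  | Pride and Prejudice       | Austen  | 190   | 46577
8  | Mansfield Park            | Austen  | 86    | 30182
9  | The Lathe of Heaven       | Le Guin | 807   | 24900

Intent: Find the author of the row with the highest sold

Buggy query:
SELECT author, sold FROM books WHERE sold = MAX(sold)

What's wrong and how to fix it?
Bug: WHERE is evaluated per row; an aggregate over the whole table isn't defined there

Fix: Wrap MAX in a scalar subquery so WHERE compares against a single value

Corrected query:
SELECT author, sold FROM books WHERE sold = (SELECT MAX(sold) FROM books)

Result:
author | sold 
-------+------
Austen | 49245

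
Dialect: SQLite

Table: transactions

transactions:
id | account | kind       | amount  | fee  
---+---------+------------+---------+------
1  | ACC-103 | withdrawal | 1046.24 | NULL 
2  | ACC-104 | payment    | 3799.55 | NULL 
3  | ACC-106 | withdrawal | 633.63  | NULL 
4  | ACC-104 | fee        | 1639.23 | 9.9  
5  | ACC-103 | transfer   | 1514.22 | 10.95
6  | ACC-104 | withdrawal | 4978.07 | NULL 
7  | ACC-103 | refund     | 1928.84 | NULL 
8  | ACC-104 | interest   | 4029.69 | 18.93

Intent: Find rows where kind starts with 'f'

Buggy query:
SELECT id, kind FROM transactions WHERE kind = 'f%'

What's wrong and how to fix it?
Bug: Wildcards only work with LIKE; '=' treats '%' as a literal character

Fix: Use LIKE for wildcard pattern matching

Corrected query:
SELECT id, kind FROM transactions WHERE kind LIKE 'f%'

Result:
id | kind
---+-----
4  | fee 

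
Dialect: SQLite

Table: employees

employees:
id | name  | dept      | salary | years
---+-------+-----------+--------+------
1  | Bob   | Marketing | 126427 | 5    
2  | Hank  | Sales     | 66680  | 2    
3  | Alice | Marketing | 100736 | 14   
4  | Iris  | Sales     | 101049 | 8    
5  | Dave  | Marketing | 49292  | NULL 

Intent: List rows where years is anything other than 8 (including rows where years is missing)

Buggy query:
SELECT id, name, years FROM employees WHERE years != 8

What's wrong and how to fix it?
Bug: 'years != 8' is unknown when years is NULL, so NULL rows are silently excluded

Fix: Handle NULL separately with IS NULL alongside the inequality

Corrected query:
SELECT id, name, years FROM employees WHERE years != 8 OR years IS NULL

Result:
id | name  | years
---+-------+------
1  | Bob   | 5    
2  | Hank  | 2    
3  | Alice | 14   
5  | Dave  | NULL 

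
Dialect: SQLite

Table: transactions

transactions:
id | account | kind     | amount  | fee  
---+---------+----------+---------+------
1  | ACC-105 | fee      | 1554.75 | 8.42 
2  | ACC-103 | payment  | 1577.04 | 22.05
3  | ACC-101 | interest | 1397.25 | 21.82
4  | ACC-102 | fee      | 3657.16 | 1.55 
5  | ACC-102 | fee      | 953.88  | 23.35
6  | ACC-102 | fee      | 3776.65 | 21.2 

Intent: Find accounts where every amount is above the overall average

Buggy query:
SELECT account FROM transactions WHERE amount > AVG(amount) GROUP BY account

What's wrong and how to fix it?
Bug: WHERE evaluates per row before aggregation, so AVG() is unavailable

Fix: Use a subquery for AVG and a HAVING MIN(...) filter so the condition holds for every row in the group

Corrected query:
SELECT account FROM transactions GROUP BY account HAVING MIN(amount) > (SELECT AVG(amount) FROM transactions)

Result:
(no rows)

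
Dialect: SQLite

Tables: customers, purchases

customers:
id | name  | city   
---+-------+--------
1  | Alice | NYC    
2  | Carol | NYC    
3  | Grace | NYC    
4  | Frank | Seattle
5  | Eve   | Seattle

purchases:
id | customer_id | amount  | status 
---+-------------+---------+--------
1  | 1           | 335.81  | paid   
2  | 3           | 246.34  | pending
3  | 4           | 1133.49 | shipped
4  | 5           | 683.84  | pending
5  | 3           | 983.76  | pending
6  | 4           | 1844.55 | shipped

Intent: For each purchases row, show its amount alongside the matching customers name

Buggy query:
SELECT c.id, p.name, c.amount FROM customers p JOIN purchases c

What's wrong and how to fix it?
Bug: Missing join condition: each purchases row is matched to all customers rows instead of just its own

Fix: Specify the join condition linking the foreign key to the parent id

Corrected query:
SELECT c.id, p.name, c.amount FROM customers p JOIN purchases c ON c.customer_id = p.id

Result:
id | name  | amount 
---+-------+--------
1  | Alice | 335.81 
2  | Grace | 246.34 
3  | Frank | 1133.49
4  | Eve   | 683.84 
5  | Grace | 983.76 
6  | Frank | 1844.55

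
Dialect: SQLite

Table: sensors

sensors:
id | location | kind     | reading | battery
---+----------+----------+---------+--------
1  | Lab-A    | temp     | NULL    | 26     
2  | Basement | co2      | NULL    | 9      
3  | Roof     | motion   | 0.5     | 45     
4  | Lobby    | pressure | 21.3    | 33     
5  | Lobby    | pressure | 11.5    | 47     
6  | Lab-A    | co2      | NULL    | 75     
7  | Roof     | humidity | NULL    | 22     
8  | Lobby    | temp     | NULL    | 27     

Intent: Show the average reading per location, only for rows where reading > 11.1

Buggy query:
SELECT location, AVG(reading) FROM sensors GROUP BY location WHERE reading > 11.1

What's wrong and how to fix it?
Bug: WHERE cannot follow GROUP BY

Fix: Move the WHERE clause before GROUP BY

Corrected query:
SELECT location, AVG(reading) FROM sensors WHERE reading > 11.1 GROUP BY location

Result:
location | AVG(reading)
---------+-------------
Lobby    | 16.4        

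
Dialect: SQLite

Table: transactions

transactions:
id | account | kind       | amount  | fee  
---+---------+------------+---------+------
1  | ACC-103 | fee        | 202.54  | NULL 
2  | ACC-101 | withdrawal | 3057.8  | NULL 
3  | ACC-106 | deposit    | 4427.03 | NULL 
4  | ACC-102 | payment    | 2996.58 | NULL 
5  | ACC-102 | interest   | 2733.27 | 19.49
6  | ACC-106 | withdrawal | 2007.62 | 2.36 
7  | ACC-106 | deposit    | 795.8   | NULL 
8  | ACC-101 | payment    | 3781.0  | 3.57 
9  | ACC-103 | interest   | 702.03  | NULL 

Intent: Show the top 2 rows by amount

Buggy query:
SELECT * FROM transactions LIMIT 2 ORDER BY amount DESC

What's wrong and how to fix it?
Bug: ORDER BY cannot follow LIMIT; LIMIT is the final clause

Fix: Swap the clauses: ORDER BY first, then LIMIT

Corrected query:
SELECT * FROM transactions ORDER BY amount DESC LIMIT 2

Result:
id | account | kind    | amount  | fee 
---+---------+---------+---------+-----
3  | ACC-106 | deposit | 4427.03 | NULL
8  | ACC-101 | payment | 3781    | 3.57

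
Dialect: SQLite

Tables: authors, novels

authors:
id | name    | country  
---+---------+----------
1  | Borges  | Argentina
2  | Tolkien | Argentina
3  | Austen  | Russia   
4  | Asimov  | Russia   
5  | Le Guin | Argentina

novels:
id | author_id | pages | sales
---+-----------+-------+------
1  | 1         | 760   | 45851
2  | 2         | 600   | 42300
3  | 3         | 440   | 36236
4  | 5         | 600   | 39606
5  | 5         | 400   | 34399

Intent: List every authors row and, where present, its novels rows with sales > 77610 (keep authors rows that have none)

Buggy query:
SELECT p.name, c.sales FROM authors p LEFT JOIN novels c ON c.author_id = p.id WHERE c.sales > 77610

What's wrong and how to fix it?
Bug: A WHERE condition on the right-hand table after LEFT JOIN drops unmatched parents

Fix: Put 'c.sales > 77610' in the JOIN's ON clause instead of WHERE

Corrected query:
SELECT p.name, c.sales FROM authors p LEFT JOIN novels c ON c.author_id = p.id AND c.sales > 77610

Result:
name    | sales
--------+------
Borges  | NULL 
Tolkien | NULL 
Austen  | NULL 
Asimov  | NULL 
Le Guin | NULL 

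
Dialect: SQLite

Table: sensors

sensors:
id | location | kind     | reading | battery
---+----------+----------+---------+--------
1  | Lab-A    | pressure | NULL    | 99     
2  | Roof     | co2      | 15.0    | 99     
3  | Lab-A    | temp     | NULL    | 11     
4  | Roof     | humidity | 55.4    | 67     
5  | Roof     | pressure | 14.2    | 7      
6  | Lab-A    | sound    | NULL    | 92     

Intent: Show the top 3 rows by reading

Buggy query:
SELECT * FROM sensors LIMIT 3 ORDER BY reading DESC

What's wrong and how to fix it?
Bug: LIMIT must come after ORDER BY

Fix: Sort with ORDER BY, then apply LIMIT

Corrected query:
SELECT * FROM sensors ORDER BY reading DESC LIMIT 3

Result:
id | location | kind     | reading | battery
---+----------+----------+---------+--------
4  | Roof     | humidity | 55.4    | 67     
2  | Roof     | co2      | 15      | 99     
5  | Roof     | pressure | 14.2    | 7      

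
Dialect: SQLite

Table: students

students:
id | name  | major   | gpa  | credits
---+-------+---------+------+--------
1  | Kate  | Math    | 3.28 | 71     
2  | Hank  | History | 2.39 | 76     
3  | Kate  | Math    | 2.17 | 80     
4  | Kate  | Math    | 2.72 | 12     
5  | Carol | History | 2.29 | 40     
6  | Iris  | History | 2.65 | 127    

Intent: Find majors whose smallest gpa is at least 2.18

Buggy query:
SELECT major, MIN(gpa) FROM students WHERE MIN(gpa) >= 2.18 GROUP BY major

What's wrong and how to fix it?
Bug: Aggregates like MIN are computed per group after WHERE runs

Fix: Use HAVING for the per-group MIN condition

Corrected query:
SELECT major, MIN(gpa) FROM students GROUP BY major HAVING MIN(gpa) >= 2.18

Result:
major   | MIN(gpa)
--------+---------
History | 2.29    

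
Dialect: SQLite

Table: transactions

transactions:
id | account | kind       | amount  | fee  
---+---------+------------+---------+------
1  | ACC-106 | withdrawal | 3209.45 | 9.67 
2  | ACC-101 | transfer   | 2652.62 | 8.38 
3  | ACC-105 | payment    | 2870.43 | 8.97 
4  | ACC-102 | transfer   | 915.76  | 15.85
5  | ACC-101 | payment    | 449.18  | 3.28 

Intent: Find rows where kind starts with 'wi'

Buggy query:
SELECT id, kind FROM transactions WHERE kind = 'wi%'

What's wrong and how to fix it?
Bug: '=' compares the literal string including the % character; pattern matching needs LIKE

Fix: Use LIKE for wildcard pattern matching

Corrected query:
SELECT id, kind FROM transactions WHERE kind LIKE 'wi%'

Result:
id | kind      
---+-----------
1  | withdrawal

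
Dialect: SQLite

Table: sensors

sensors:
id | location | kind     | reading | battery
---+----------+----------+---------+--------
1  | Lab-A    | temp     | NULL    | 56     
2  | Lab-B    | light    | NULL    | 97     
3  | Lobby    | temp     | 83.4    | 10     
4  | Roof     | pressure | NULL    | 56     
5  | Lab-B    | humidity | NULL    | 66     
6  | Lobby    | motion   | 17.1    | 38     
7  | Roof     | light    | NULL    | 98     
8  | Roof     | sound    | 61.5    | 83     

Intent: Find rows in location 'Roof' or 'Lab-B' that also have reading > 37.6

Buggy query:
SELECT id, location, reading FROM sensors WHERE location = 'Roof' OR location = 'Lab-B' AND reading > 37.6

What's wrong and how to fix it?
Bug: Without parentheses, AND is evaluated before OR, so the reading filter only applies to the 'Lab-B' branch

Fix: Group the OR with parentheses (or use IN), then AND the threshold

Corrected query:
SELECT id, location, reading FROM sensors WHERE (location = 'Roof' OR location = 'Lab-B') AND reading > 37.6

Result:
id | location | reading
---+----------+--------
8  | Roof     | 61.5   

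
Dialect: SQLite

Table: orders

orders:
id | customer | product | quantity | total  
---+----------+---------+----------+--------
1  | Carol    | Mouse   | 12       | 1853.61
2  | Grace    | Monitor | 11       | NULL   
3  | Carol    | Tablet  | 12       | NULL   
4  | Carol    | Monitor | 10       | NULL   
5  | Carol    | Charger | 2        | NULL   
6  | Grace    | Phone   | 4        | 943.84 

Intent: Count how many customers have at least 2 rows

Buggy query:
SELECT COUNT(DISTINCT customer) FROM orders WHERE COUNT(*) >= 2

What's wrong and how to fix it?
Bug: WHERE filters individual rows, not groups, so a group-level COUNT is invalid there

Fix: Use a subquery that GROUPs and filters with HAVING, then count its rows

Corrected query:
SELECT COUNT(*) FROM (SELECT customer FROM orders GROUP BY customer HAVING COUNT(*) >= 2)

Result:
COUNT(*)
--------
2       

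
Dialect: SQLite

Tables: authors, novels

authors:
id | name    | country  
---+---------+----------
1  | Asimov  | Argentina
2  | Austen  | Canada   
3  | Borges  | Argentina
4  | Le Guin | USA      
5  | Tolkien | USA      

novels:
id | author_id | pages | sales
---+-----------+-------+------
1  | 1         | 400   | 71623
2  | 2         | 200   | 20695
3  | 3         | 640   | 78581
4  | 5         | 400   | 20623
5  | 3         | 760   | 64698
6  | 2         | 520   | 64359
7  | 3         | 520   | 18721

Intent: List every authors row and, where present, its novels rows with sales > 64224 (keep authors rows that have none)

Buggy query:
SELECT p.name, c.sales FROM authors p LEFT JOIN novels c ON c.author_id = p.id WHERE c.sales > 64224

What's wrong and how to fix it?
Bug: A WHERE condition on the right-hand table after LEFT JOIN drops unmatched parents

Fix: Put 'c.sales > 64224' in the JOIN's ON clause instead of WHERE

Corrected query:
SELECT p.name, c.sales FROM authors p LEFT JOIN novels c ON c.author_id = p.id AND c.sales > 64224

Result:
name    | sales
--------+------
Asimov  | 71623
Austen  | 64359
Borges  | 64698
Borges  | 78581
Le Guin | NULL 
Tolkien | NULL 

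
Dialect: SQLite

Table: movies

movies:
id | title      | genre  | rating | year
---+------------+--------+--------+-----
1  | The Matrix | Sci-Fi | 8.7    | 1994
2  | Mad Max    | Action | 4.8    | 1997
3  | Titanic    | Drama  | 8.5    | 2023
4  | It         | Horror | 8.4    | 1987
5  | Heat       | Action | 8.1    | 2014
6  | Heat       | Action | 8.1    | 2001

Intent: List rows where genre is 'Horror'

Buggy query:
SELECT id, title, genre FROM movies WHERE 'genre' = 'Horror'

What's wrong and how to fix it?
Bug: 'genre' in single quotes is a string literal, not the column; the comparison is literal-vs-literal and never true

Fix: Reference the column as genre without single quotes

Corrected query:
SELECT id, title, genre FROM movies WHERE genre = 'Horror'

Result:
id | title | genre 
---+-------+-------
4  | It    | Horror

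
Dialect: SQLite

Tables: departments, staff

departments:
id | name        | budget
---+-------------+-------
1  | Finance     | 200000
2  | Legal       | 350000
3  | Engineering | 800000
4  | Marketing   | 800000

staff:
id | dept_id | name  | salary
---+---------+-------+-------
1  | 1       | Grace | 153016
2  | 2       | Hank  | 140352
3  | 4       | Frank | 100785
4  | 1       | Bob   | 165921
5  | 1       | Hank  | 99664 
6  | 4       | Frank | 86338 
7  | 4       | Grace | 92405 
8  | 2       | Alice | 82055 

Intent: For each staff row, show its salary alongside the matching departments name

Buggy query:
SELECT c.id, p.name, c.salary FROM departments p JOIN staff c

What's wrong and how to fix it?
Bug: JOIN with no ON clause produces a cartesian product; every staff row pairs with every departments row

Fix: Specify the join condition linking the foreign key to the parent id

Corrected query:
SELECT c.id, p.name, c.salary FROM departments p JOIN staff c ON c.dept_id = p.id

Result:
id | name      | salary
---+-----------+-------
1  | Finance   | 153016
2  | Legal     | 140352
3  | Marketing | 100785
4  | Finance   | 165921
5  | Finance   | 99664 
6  | Marketing | 86338 
7  | Marketing | 92405 
8  | Legal     | 82055 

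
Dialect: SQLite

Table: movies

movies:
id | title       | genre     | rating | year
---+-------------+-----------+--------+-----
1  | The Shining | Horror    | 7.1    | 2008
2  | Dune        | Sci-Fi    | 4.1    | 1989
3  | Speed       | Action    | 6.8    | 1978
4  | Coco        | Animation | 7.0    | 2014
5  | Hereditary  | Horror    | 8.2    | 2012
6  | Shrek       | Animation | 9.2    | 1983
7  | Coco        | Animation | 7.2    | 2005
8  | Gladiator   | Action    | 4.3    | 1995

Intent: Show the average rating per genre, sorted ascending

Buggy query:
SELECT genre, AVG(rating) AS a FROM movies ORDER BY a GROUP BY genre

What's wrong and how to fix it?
Bug: ORDER BY appears before GROUP BY; SQL clause order requires GROUP BY first

Fix: Move ORDER BY to the end, after GROUP BY

Corrected query:
SELECT genre, AVG(rating) AS a FROM movies GROUP BY genre ORDER BY a

Result:
genre     | a   
----------+-----
Sci-Fi    | 4.1 
Action    | 5.55
Horror    | 7.65
Animation | 7.8 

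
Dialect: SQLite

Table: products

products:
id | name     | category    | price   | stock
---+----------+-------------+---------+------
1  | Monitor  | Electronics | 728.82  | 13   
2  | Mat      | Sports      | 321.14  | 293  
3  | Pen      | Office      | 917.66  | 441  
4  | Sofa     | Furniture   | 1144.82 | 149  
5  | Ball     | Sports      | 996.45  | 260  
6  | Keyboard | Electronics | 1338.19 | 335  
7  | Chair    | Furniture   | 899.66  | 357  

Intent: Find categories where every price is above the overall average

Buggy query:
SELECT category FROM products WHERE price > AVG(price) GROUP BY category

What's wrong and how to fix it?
Bug: AVG() is an aggregate; it can't sit directly in WHERE

Fix: Use a subquery for AVG and a HAVING MIN(...) filter so the condition holds for every row in the group

Corrected query:
SELECT category FROM products GROUP BY category HAVING MIN(price) > (SELECT AVG(price) FROM products)

Result:
category
--------
Office  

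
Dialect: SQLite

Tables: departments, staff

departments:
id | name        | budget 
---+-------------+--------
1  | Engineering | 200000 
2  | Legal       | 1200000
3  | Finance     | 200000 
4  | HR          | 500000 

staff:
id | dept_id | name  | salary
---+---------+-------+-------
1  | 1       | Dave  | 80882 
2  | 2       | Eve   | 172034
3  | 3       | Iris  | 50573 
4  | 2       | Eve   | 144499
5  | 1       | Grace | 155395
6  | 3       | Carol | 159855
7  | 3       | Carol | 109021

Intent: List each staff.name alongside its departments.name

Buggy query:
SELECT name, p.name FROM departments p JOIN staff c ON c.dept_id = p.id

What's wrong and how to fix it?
Bug: 'name' exists in both joined tables, so the database can't tell which one is meant

Fix: Qualify the column with its table alias (c.name)

Corrected query:
SELECT c.name, p.name FROM departments p JOIN staff c ON c.dept_id = p.id

Result:
name  | name       
------+------------
Dave  | Engineering
Eve   | Legal      
Iris  | Finance    
Eve   | Legal      
Grace | Engineering
Carol | Finance    
Carol | Finance    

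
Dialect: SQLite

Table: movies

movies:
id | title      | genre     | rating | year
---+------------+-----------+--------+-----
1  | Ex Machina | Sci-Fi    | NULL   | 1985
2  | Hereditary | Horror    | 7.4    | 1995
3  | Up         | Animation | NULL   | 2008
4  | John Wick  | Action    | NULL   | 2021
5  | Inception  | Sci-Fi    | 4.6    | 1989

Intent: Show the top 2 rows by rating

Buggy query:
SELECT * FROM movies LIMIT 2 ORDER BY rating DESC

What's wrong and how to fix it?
Bug: ORDER BY cannot follow LIMIT; LIMIT is the final clause

Fix: Swap the clauses: ORDER BY first, then LIMIT

Corrected query:
SELECT * FROM movies ORDER BY rating DESC LIMIT 2

Result:
id | title      | genre  | rating | year
---+------------+--------+--------+-----
2  | Hereditary | Horror | 7.4    | 1995
5  | Inception  | Sci-Fi | 4.6    | 1989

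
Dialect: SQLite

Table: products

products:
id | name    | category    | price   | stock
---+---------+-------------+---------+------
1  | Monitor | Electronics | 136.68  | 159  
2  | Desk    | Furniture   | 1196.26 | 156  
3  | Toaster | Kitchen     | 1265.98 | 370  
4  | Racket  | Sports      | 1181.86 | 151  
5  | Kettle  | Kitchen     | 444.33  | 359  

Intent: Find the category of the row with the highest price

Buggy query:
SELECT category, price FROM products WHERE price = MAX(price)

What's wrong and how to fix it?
Bug: MAX(price) is an aggregate and cannot be used directly in WHERE

Fix: Wrap MAX in a scalar subquery so WHERE compares against a single value

Corrected query:
SELECT category, price FROM products WHERE price = (SELECT MAX(price) FROM products)

Result:
category | price  
---------+--------
Kitchen  | 1265.98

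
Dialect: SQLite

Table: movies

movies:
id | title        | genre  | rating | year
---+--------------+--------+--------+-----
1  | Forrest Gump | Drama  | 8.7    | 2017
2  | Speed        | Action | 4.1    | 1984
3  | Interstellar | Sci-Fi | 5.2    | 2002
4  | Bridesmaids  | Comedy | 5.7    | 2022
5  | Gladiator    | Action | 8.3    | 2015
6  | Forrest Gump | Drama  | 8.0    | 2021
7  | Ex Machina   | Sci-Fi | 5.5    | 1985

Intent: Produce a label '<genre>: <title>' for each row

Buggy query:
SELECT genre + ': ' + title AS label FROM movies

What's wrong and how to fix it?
Bug: SQLite uses || for string concatenation; + coerces text to numbers (yielding 0)

Fix: Replace + with || to concatenate text

Corrected query:
SELECT genre || ': ' || title AS label FROM movies

Result:
label               
--------------------
Drama: Forrest Gump 
Action: Speed       
Sci-Fi: Interstellar
Comedy: Bridesmaids 
Action: Gladiator   
Drama: Forrest Gump 
Sci-Fi: Ex Machina  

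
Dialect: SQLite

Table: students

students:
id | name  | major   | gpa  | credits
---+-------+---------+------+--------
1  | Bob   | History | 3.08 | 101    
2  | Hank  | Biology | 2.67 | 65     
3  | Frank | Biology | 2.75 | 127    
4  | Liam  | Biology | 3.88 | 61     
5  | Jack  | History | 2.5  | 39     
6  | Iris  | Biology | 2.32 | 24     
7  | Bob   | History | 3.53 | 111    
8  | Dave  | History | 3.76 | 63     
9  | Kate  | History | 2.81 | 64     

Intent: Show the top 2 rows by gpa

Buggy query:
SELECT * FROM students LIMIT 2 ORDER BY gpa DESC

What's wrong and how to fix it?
Bug: LIMIT must come after ORDER BY

Fix: Swap the clauses: ORDER BY first, then LIMIT

Corrected query:
SELECT * FROM students ORDER BY gpa DESC LIMIT 2

Result:
id | name | major   | gpa  | credits
---+------+---------+------+--------
4  | Liam | Biology | 3.88 | 61     
8  | Dave | History | 3.76 | 63     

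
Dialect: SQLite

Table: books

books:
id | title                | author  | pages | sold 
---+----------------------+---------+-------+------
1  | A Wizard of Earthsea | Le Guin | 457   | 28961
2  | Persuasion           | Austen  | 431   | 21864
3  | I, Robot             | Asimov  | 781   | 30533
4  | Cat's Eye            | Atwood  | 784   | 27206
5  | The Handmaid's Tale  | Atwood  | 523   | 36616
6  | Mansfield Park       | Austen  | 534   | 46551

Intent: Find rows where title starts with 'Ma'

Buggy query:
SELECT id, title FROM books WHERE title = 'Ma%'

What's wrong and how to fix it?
Bug: Wildcards only work with LIKE; '=' treats '%' as a literal character

Fix: Replace '=' with LIKE so 'Ma%' is treated as a pattern

Corrected query:
SELECT id, title FROM books WHERE title LIKE 'Ma%'

Result:
id | title         
---+---------------
6  | Mansfield Park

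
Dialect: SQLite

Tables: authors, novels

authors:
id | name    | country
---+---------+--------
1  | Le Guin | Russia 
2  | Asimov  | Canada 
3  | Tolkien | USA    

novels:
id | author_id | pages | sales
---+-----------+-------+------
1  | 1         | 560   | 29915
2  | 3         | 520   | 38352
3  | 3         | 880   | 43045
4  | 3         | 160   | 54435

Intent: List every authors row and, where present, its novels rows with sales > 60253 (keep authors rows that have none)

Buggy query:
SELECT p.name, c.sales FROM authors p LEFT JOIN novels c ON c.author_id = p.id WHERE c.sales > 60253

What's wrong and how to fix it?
Bug: A WHERE condition on the right-hand table after LEFT JOIN drops unmatched parents

Fix: Move the right-table condition into the ON clause so unmatched parents are kept

Corrected query:
SELECT p.name, c.sales FROM authors p LEFT JOIN novels c ON c.author_id = p.id AND c.sales > 60253

Result:
name    | sales
--------+------
Le Guin | NULL 
Asimov  | NULL 
Tolkien | NULL 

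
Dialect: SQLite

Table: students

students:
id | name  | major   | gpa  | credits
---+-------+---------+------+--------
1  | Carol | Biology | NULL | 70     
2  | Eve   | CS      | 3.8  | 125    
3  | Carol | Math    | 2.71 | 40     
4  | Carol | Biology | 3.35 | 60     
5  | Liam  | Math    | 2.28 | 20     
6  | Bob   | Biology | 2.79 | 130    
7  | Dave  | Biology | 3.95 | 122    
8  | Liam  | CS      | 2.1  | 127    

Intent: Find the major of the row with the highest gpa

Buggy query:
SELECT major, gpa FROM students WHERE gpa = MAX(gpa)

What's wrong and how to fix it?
Bug: MAX(gpa) is an aggregate and cannot be used directly in WHERE

Fix: Use a subquery: WHERE gpa = (SELECT MAX(gpa) FROM students)

Corrected query:
SELECT major, gpa FROM students WHERE gpa = (SELECT MAX(gpa) FROM students)

Result:
major   | gpa 
--------+-----
Biology | 3.95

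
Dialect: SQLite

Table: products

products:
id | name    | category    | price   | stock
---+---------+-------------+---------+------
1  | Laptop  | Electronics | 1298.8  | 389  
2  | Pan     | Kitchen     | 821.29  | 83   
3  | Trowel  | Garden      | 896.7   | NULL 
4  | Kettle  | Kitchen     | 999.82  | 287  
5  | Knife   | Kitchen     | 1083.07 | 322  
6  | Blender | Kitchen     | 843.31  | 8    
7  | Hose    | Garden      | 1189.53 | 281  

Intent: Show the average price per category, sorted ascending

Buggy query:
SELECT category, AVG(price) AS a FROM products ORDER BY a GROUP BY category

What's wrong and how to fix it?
Bug: ORDER BY appears before GROUP BY; SQL clause order requires GROUP BY first

Fix: Reorder: SELECT … FROM … GROUP BY … ORDER BY …

Corrected query:
SELECT category, AVG(price) AS a FROM products GROUP BY category ORDER BY a

Result:
category    | a       
------------+---------
Kitchen     | 936.8725
Garden      | 1043.115
Electronics | 1298.8  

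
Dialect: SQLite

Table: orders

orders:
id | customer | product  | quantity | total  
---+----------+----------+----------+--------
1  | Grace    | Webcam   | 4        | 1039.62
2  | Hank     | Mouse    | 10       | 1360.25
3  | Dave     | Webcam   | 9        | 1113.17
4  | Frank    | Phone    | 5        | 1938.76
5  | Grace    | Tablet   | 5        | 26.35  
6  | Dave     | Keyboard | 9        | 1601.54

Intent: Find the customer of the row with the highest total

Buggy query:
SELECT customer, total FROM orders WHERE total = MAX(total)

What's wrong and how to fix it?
Bug: MAX(total) is an aggregate and cannot be used directly in WHERE

Fix: Use a subquery: WHERE total = (SELECT MAX(total) FROM orders)

Corrected query:
SELECT customer, total FROM orders WHERE total = (SELECT MAX(total) FROM orders)

Result:
customer | total  
---------+--------
Frank    | 1938.76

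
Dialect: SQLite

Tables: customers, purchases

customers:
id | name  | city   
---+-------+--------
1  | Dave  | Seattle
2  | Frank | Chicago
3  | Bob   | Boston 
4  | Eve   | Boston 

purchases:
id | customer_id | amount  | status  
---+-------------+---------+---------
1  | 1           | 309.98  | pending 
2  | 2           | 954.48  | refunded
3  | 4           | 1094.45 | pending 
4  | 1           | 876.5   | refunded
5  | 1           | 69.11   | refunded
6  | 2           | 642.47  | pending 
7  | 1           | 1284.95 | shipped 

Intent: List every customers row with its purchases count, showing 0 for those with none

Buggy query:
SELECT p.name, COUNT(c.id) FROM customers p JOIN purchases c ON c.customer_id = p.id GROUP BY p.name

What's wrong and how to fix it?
Bug: An inner join excludes parents with zero children

Fix: Switch to LEFT JOIN to retain unmatched parent rows

Corrected query:
SELECT p.name, COUNT(c.id) FROM customers p LEFT JOIN purchases c ON c.customer_id = p.id GROUP BY p.name

Result:
name  | COUNT(c.id)
------+------------
Bob   | 0          
Dave  | 4          
Eve   | 1          
Frank | 2          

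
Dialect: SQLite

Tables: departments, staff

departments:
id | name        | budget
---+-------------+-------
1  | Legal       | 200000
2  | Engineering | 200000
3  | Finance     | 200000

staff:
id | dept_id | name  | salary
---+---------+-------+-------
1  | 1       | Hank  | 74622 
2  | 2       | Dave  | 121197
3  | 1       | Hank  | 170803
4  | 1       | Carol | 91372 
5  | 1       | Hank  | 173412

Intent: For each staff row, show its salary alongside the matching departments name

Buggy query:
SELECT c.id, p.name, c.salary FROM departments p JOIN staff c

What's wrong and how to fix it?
Bug: JOIN with no ON clause produces a cartesian product; every staff row pairs with every departments row

Fix: Add ON c.dept_id = p.id to the JOIN

Corrected query:
SELECT c.id, p.name, c.salary FROM departments p JOIN staff c ON c.dept_id = p.id

Result:
id | name        | salary
---+-------------+-------
1  | Legal       | 74622 
2  | Engineering | 121197
3  | Legal       | 170803
4  | Legal       | 91372 
5  | Legal       | 173412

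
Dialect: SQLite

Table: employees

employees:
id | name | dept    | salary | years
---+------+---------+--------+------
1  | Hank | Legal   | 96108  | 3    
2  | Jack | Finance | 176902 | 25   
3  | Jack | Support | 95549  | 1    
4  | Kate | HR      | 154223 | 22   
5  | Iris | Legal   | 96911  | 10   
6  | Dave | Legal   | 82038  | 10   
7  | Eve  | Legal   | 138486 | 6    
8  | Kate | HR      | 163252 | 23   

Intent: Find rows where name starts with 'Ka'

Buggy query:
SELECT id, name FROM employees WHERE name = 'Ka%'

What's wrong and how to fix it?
Bug: '=' compares the literal string including the % character; pattern matching needs LIKE

Fix: Use LIKE for wildcard pattern matching

Corrected query:
SELECT id, name FROM employees WHERE name LIKE 'Ka%'

Result:
id | name
---+-----
4  | Kate
8  | Kate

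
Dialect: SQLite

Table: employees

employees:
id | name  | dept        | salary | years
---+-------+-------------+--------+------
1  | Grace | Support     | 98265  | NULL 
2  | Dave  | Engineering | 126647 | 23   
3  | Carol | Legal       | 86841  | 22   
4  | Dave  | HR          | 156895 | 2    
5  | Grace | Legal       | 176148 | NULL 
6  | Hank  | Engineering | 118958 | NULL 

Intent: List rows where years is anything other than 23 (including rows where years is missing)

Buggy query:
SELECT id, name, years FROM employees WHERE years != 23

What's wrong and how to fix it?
Bug: Inequality against NULL is unknown, not true; rows with NULL are dropped

Fix: Add an explicit OR years IS NULL to include the missing-value rows

Corrected query:
SELECT id, name, years FROM employees WHERE years != 23 OR years IS NULL

Result:
id | name  | years
---+-------+------
1  | Grace | NULL 
3  | Carol | 22   
4  | Dave  | 2    
5  | Grace | NULL 
6  | Hank  | NULL 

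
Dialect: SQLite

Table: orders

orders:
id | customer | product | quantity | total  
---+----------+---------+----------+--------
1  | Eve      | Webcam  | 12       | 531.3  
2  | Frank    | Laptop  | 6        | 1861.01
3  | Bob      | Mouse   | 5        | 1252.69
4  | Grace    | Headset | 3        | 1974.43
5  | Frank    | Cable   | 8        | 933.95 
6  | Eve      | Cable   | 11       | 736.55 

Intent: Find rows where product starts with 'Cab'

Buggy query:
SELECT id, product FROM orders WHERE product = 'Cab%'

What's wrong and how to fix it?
Bug: Wildcards only work with LIKE; '=' treats '%' as a literal character

Fix: Use LIKE for wildcard pattern matching

Corrected query:
SELECT id, product FROM orders WHERE product LIKE 'Cab%'

Result:
id | product
---+--------
5  | Cable  
6  | Cable  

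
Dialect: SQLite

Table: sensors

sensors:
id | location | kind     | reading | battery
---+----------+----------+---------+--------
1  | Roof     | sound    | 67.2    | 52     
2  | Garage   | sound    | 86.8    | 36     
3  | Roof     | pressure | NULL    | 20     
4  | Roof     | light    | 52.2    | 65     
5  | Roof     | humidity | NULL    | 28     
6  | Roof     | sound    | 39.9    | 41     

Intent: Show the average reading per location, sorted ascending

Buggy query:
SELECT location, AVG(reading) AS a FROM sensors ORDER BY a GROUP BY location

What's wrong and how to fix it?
Bug: ORDER BY appears before GROUP BY; SQL clause order requires GROUP BY first

Fix: Move ORDER BY to the end, after GROUP BY

Corrected query:
SELECT location, AVG(reading) AS a FROM sensors GROUP BY location ORDER BY a

Result:
location | a   
---------+-----
Roof     | 53.1
Garage   | 86.8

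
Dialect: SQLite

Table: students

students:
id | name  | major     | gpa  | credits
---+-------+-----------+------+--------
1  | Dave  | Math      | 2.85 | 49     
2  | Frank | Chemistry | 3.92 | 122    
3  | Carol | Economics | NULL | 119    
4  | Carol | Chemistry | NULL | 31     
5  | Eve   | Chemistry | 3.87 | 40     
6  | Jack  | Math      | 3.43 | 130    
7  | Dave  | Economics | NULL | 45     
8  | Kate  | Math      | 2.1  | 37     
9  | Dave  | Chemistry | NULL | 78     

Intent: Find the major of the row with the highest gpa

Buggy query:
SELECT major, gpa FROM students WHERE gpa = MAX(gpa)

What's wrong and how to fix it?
Bug: MAX(gpa) is an aggregate and cannot be used directly in WHERE

Fix: Wrap MAX in a scalar subquery so WHERE compares against a single value

Corrected query:
SELECT major, gpa FROM students WHERE gpa = (SELECT MAX(gpa) FROM students)

Result:
major     | gpa 
----------+-----
Chemistry | 3.92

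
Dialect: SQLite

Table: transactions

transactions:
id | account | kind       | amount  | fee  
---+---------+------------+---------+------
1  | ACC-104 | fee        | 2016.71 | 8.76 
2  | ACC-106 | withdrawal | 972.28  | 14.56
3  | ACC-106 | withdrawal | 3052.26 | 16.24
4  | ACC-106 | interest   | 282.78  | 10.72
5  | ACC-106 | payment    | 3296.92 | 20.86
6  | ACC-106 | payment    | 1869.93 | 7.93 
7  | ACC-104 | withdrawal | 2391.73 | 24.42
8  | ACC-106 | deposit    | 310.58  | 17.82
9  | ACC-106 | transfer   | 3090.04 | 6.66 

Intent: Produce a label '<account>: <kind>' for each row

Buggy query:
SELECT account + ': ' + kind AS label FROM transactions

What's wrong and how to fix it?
Bug: '+' is numeric addition; on text columns SQLite converts them to 0 instead of concatenating

Fix: Replace + with || to concatenate text

Corrected query:
SELECT account || ': ' || kind AS label FROM transactions

Result:
label              
-------------------
ACC-104: fee       
ACC-106: withdrawal
ACC-106: withdrawal
ACC-106: interest  
ACC-106: payment   
ACC-106: payment   
ACC-104: withdrawal
ACC-106: deposit   
ACC-106: transfer  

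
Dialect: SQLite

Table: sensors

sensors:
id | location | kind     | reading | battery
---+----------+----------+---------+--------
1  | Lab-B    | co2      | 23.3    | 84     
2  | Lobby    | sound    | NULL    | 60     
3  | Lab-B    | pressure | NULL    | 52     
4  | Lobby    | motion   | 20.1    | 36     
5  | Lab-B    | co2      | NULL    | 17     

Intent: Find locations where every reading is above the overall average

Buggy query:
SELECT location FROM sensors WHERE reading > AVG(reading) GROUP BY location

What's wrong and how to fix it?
Bug: WHERE evaluates per row before aggregation, so AVG() is unavailable

Fix: Use a subquery for AVG and a HAVING MIN(...) filter so the condition holds for every row in the group

Corrected query:
SELECT location FROM sensors GROUP BY location HAVING MIN(reading) > (SELECT AVG(reading) FROM sensors)

Result:
location
--------
Lab-B   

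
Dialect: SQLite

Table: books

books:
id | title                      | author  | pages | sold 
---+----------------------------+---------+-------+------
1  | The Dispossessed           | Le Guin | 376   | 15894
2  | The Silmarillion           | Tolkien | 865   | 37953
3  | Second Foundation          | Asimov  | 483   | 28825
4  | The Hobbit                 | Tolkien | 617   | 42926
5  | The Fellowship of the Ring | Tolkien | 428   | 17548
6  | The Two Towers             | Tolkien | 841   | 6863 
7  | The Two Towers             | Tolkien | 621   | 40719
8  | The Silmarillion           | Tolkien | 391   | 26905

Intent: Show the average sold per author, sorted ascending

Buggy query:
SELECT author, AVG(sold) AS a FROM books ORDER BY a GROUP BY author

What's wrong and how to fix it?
Bug: ORDER BY appears before GROUP BY; SQL clause order requires GROUP BY first

Fix: Reorder: SELECT … FROM … GROUP BY … ORDER BY …

Corrected query:
SELECT author, AVG(sold) AS a FROM books GROUP BY author ORDER BY a

Result:
author  | a    
--------+------
Le Guin | 15894
Tolkien | 28819
Asimov  | 28825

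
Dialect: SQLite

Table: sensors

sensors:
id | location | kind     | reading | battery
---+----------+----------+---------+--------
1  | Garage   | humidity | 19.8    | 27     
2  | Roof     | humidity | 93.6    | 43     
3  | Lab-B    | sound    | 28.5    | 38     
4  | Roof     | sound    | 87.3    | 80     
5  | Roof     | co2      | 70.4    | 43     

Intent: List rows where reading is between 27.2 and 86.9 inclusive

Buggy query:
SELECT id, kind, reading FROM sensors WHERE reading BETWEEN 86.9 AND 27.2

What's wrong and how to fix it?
Bug: BETWEEN expects the lower bound first; with 86.9 AND 27.2 the range is empty

Fix: Swap the bounds so the smaller value comes first

Corrected query:
SELECT id, kind, reading FROM sensors WHERE reading BETWEEN 27.2 AND 86.9

Result:
id | kind  | reading
---+-------+--------
3  | sound | 28.5   
5  | co2   | 70.4   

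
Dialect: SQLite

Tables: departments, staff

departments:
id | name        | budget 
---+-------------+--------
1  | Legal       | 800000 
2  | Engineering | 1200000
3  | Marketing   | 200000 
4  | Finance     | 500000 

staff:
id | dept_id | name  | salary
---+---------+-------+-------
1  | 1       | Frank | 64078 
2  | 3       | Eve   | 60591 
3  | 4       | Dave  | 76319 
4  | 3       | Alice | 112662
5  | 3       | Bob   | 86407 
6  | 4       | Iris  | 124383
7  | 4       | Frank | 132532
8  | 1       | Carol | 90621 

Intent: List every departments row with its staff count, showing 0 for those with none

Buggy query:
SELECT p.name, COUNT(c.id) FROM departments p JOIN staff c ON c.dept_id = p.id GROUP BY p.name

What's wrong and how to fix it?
Bug: An inner join excludes parents with zero children

Fix: Use LEFT JOIN so parents without children still appear (COUNT(c.id) gives 0)

Corrected query:
SELECT p.name, COUNT(c.id) FROM departments p LEFT JOIN staff c ON c.dept_id = p.id GROUP BY p.name

Result:
name        | COUNT(c.id)
------------+------------
Engineering | 0          
Finance     | 3          
Legal       | 2          
Marketing   | 3          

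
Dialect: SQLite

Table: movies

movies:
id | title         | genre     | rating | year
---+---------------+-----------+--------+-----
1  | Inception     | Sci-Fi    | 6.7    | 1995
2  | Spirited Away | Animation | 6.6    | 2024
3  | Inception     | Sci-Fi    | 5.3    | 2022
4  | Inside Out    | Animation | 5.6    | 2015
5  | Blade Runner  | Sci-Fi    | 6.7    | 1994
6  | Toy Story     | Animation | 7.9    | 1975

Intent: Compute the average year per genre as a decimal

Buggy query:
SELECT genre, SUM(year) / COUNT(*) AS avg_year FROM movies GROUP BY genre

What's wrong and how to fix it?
Bug: SUM(year) and COUNT(*) are both integers; the division truncates the fractional part

Fix: Multiply by 1.0 (or CAST to REAL) to force floating-point division

Corrected query:
SELECT genre, SUM(year) * 1.0 / COUNT(*) AS avg_year FROM movies GROUP BY genre

Result:
genre     | avg_year   
----------+------------
Animation | 2004.666667
Sci-Fi    | 2003.666667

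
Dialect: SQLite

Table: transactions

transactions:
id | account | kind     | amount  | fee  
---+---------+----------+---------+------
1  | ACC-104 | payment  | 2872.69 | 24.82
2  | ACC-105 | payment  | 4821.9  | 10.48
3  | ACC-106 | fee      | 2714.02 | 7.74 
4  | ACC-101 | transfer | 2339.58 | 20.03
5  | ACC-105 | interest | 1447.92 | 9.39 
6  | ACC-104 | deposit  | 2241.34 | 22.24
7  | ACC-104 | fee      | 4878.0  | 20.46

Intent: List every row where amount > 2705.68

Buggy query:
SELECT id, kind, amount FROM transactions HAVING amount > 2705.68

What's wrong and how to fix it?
Bug: HAVING filters the output of aggregation, but this query has no GROUP BY and no aggregate functions, so SQLite rejects it (HAVING clause on a non-aggregate query); the condition here is per row

Fix: Use WHERE for row-level filtering

Corrected query:
SELECT id, kind, amount FROM transactions WHERE amount > 2705.68

Result:
id | kind    | amount 
---+---------+--------
1  | payment | 2872.69
2  | payment | 4821.9 
3  | fee     | 2714.02
7  | fee     | 4878   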